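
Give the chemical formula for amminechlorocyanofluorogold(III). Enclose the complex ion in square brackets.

[AuCl(CN)F(NH3)]

Ligands: 1 ammine (NH3, neutral), 1 fluoro (F, -1), 1 chloro (Cl, -1), 1 cyano (CN, -1). Ligand charge sum = -3.
With Au in oxidation state +3, the complex ion is [Au...].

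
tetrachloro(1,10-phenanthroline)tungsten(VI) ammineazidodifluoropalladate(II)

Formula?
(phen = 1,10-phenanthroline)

[WCl4(phen)][PdF2(N3)(NH3)]2

Cation [W…]: ligand charges -4, W(VI) ⇒ ion charge 2+.
Anion [Pd…]: ligand charges -3, Pd(II) ⇒ ion charge 1−.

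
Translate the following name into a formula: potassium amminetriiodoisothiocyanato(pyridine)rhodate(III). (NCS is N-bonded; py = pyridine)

K[RhI3(NCS)(NH3)(py)]

Ligands: 3 iodo (I, -1), 1 isothiocyanato (NCS, -1), 1 pyridine (py, neutral), 1 ammine (NH3, neutral). Ligand charge sum = -4.
With Rh in oxidation state +3, the complex ion is [Rh...]^1−.
Charge balance with potassium (+1) requires 1 complex ion per 1 potassium.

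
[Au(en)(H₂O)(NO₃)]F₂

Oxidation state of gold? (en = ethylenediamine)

+3

2 fluoride outside the brackets (-1 each) → the complex ion is 2+.
Ligand charges: 1×en neutral; 1×NO3 = -1; 1×H2O neutral; sum -1.
Au + (-1) = 2+ ⇒ Au is +3.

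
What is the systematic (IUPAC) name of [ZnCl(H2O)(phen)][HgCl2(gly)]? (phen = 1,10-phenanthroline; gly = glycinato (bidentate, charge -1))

aquachloro(1,10-phenanthroline)zinc(II) dichloro(glycinato)mercurate(II)

Zinc is always +2 in its complexes; the cation's ligand charges sum to -1, so the complex cation is 1+.
A 1:1 salt means the anion carries the equal and opposite charge, 1−.
Anion: ligand charges sum to -3; for the ion to be 1−, Hg = +2.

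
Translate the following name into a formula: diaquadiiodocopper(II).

[Cu(H2O)2I2]

Ligands: 2 iodo (I, -1), 2 aqua (H2O, neutral). Ligand charge sum = -2.
With Cu in oxidation state +2, the complex ion is [Cu...].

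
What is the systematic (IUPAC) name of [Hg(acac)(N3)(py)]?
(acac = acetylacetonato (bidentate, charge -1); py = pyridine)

There is no counter-ion, so the complex is neutral overall.
Ligand charges: 1×acetylacetonato (-1 each), 1×pyridine (neutral), 1×azido (-1 each); total -2. So Hg + (-2) = 0, giving Hg = +2.
Ligands are named alphabetically: acetylacetonato before azido before pyridine.

(acetylacetonato)azido(pyridine)mercury(II)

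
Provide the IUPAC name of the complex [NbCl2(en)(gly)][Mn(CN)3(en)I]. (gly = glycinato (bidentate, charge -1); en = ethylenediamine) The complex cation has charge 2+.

Both ions are complex: the cation is named first with the plain metal name, the anion second with the -ate form; each ion's ligands are alphabetised independently.
The complex cation is given as 2+; its ligand charges sum to -3, so Nb = +5.
A 1:1 salt means the anion carries the equal and opposite charge, 2−.
Anion: ligand charges sum to -4; for the ion to be 2−, Mn = +2.

dichloro(ethylenediamine)(glycinato)niobium(V) tricyano(ethylenediamine)iodomanganate(II)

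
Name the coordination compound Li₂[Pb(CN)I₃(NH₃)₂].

The 2 lithium counter-ions carry a total charge of +2, so each complex ion is 2−.
Ligand charges: 2×ammine (neutral), 3×iodo (-1 each), 1×cyano (-1 each); total -4. So Pb + (-4) = 2−, giving Pb = +2.
Ligands are named alphabetically: ammine before cyano before iodo.
The complex ion is anionic, so lead takes the -ate form plumbate(II).

lithium diamminecyanotriiodoplumbate(II)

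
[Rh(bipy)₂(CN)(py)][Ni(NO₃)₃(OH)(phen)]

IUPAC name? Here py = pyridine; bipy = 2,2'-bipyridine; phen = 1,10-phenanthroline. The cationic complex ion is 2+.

bis(2,2'-bipyridine)cyano(pyridine)rhodium(III) hydroxotrinitrato(1,10-phenanthroline)nickelate(II)

The complex cation is given as 2+; its ligand charges sum to -1, so Rh = +3.
A 1:1 salt means the anion carries the equal and opposite charge, 2−.
Anion: ligand charges sum to -4; for the ion to be 2−, Ni = +2.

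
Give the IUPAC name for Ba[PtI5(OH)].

barium hydroxopentaiodoplatinate(IV)

The 1 barium counter-ion carries a total charge of +2, so each complex ion is 2−.
Ligand charges: 5×iodo (-1 each), 1×hydroxo (-1 each); total -6. So Pt + (-6) = 2−, giving Pt = +4.
The complex ion is anionic, so platinum takes the -ate form platinate(IV).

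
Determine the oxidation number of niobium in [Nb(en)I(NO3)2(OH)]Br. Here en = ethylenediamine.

+5

1 bromide outside the brackets (-1 each) → the complex ion is 1+.
Ligand charges: 2×NO3 = -2; 1×I = -1; 1×OH = -1; 1×en neutral; sum -4.
Nb + (-4) = 1+ ⇒ Nb is +5.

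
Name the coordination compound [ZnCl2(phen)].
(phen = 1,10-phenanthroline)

dichloro(1,10-phenanthroline)zinc(II)

There is no counter-ion, so the complex is neutral overall.
Ligand charges: 1×1,10-phenanthroline (neutral), 2×chloro (-1 each); total -2. So Zn + (-2) = 0, giving Zn = +2.
Ligands are named alphabetically: chloro before phenanthroline.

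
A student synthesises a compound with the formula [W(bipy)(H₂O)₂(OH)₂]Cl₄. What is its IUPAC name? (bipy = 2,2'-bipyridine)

The 4 chloride counter-ions carry a total charge of -4, so each complex ion is 4+.
Ligand charges: 2×hydroxo (-1 each), 1×2,2'-bipyridine (neutral), 2×aqua (neutral); total -2. So W + (-2) = 4+, giving W = +6.
Ligands are named alphabetically: aqua before bipyridine before hydroxo.

diaqua(2,2'-bipyridine)dihydroxotungsten(VI) chloride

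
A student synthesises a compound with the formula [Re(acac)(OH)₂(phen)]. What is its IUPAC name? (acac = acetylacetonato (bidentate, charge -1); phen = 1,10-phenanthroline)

(acetylacetonato)dihydroxo(1,10-phenanthroline)rhenium(III)

There is no counter-ion, so the complex is neutral overall.
Ligand charges: 1×acetylacetonato (-1 each), 1×1,10-phenanthroline (neutral), 2×hydroxo (-1 each); total -3. So Re + (-3) = 0, giving Re = +3.
Ligands are named alphabetically: acetylacetonato before hydroxo before phenanthroline.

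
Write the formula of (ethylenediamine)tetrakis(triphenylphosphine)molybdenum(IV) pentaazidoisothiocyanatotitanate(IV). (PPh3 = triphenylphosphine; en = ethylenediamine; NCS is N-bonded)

Cation [Mo…]: ligand charges 0, Mo(IV) ⇒ ion charge 4+.
Anion [Ti…]: ligand charges -6, Ti(IV) ⇒ ion charge 2−.

[Mo(en)(PPh3)4][Ti(N3)5(NCS)]2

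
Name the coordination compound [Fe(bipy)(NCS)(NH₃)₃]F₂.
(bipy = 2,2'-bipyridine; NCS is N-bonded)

The 2 fluoride counter-ions carry a total charge of -2, so each complex ion is 2+.
Ligand charges: 3×ammine (neutral), 1×2,2'-bipyridine (neutral), 1×isothiocyanato (-1 each); total -1. So Fe + (-1) = 2+, giving Fe = +3.
Ligands are named alphabetically: ammine before bipyridine before isothiocyanato.

triammine(2,2'-bipyridine)isothiocyanatoiron(III) fluoride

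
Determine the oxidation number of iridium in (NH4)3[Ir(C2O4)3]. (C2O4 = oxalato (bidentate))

+3

3 ammonium outside the brackets (+1 each) → the complex ion is 3−.
Ligand charges: 3×C2O4 = -6; sum -6.
Ir + (-6) = 3− ⇒ Ir is +3.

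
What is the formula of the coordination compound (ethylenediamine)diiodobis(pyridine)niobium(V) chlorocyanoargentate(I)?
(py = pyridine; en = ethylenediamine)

Cation [Nb…]: ligand charges -2, Nb(V) ⇒ ion charge 3+.
Anion [Ag…]: ligand charges -2, Ag(I) ⇒ ion charge 1−.
One 3+ cation requires 3 of the 1− anion.

[Nb(en)I2(py)2][AgCl(CN)]3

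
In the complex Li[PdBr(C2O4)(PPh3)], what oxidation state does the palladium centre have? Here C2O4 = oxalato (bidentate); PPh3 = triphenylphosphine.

+2

1 lithium outside the brackets (+1 each) → the complex ion is 1−.
Ligand charges: 1×Br = -1; 1×C2O4 = -2; 1×PPh3 neutral; sum -3.
Pd + (-3) = 1− ⇒ Pd is +2.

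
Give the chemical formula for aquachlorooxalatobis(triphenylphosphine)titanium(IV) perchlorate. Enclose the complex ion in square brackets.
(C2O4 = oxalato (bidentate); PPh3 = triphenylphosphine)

[Ti(C2O4)Cl(H2O)(PPh3)2]ClO4

Ligands: 1 oxalato (C2O4, -2), 1 aqua (H2O, neutral), 1 chloro (Cl, -1), 2 triphenylphosphine (PPh3, neutral). Ligand charge sum = -3.
With Ti in oxidation state +4, the complex ion is [Ti...]^1+.
Charge balance with perchlorate (-1) requires 1 complex ion per 1 perchlorate.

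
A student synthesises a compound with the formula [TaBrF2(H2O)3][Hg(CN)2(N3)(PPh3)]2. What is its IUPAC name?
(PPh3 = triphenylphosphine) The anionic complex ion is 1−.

triaquabromodifluorotantalum(V) azidodicyano(triphenylphosphine)mercurate(II)

Both ions are complex: the cation is named first with the plain metal name, the anion second with the -ate form; each ion's ligands are alphabetised independently.
The complex anion is given as 1−; its ligand charges sum to -3, so Hg = +2.
With 2 anions per cation, the cation must be 2×1 = 2+.
Cation: ligand charges sum to -3; for the ion to be 2+, Ta = +5.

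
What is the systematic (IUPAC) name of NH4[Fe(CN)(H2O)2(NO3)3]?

ammonium diaquacyanotrinitratoferrate(III)

The 1 ammonium counter-ion carries a total charge of +1, so each complex ion is 1−.
Ligand charges: 2×aqua (neutral), 1×cyano (-1 each), 3×nitrato (-1 each); total -4. So Fe + (-4) = 1−, giving Fe = +3.
The complex ion is anionic, so iron takes the -ate form ferrate(III).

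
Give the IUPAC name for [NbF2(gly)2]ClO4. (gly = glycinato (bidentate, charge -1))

difluorobis(glycinato)niobium(V) perchlorate

The 1 perchlorate counter-ion carries a total charge of -1, so each complex ion is 1+.
Ligand charges: 2×glycinato (-1 each), 2×fluoro (-1 each); total -4. So Nb + (-4) = 1+, giving Nb = +5.
Ligands are named alphabetically: fluoro before glycinato.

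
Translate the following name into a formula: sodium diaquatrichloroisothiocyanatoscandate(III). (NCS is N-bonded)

Na[ScCl3(H2O)2(NCS)]

Ligands: 2 aqua (H2O, neutral), 1 isothiocyanato (NCS, -1), 3 chloro (Cl, -1). Ligand charge sum = -4.
Charge balance with sodium (+1) requires 1 complex ion per 1 sodium.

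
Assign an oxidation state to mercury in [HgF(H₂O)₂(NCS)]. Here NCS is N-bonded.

+2

No counter-ion: the bracketed complex is neutral.
Ligand charges: 2×H2O neutral; 1×F = -1; 1×NCS = -1; sum -2.
Hg + (-2) = 0 ⇒ Hg is +2.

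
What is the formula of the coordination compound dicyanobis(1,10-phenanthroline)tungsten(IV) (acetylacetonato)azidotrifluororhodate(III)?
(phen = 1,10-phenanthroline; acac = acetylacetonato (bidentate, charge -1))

[W(CN)2(phen)2][Rh(acac)F3(N3)]

Cation [W…]: ligand charges -2, W(IV) ⇒ ion charge 2+.
Anion [Rh…]: ligand charges -5, Rh(III) ⇒ ion charge 2−.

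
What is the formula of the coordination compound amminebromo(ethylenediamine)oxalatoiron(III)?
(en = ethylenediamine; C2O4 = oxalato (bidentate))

Ligands: 1 ethylenediamine (en, neutral), 1 oxalato (C2O4, -2), 1 bromo (Br, -1), 1 ammine (NH3, neutral). Ligand charge sum = -3.
With Fe in oxidation state +3, the complex ion is [Fe...].

[FeBr(C2O4)(en)(NH3)]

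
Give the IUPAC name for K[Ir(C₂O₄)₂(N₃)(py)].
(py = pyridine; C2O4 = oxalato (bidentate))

The 1 potassium counter-ion carries a total charge of +1, so each complex ion is 1−.
Ligand charges: 1×azido (-1 each), 1×pyridine (neutral), 2×oxalato (-2 each); total -5. So Ir + (-5) = 1−, giving Ir = +4.
Ligands are named alphabetically: azido before oxalato before pyridine.
The complex ion is anionic, so iridium takes the -ate form iridate(IV).

potassium azidodioxalato(pyridine)iridate(IV)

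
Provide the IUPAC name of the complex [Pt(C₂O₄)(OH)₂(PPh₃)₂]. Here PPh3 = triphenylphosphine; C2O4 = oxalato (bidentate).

There is no counter-ion, so the complex is neutral overall.
Ligand charges: 2×hydroxo (-1 each), 2×triphenylphosphine (neutral), 1×oxalato (-2 each); total -4. So Pt + (-4) = 0, giving Pt = +4.
Ligands are named alphabetically: hydroxo before oxalato before triphenylphosphine.

dihydroxooxalatobis(triphenylphosphine)platinum(IV)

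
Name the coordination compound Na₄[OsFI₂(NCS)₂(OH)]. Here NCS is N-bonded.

sodium fluorohydroxodiiododiisothiocyanatoosmate(II)

The 4 sodium counter-ions carry a total charge of +4, so each complex ion is 4−.
Ligand charges: 2×iodo (-1 each), 1×hydroxo (-1 each), 1×fluoro (-1 each), 2×isothiocyanato (-1 each); total -6. So Os + (-6) = 4−, giving Os = +2.
Ligands are named alphabetically: fluoro before hydroxo before iodo before isothiocyanato.
The complex ion is anionic, so osmium takes the -ate form osmate(II).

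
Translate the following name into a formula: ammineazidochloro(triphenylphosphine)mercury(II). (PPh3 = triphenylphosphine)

Ligands: 1 azido (N3, -1), 1 triphenylphosphine (PPh3, neutral), 1 ammine (NH3, neutral), 1 chloro (Cl, -1). Ligand charge sum = -2.
With Hg in oxidation state +2, the complex ion is [Hg...].

[HgCl(N3)(NH3)(PPh3)]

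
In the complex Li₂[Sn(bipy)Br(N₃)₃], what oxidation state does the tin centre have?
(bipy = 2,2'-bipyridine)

+2

2 lithium outside the brackets (+1 each) → the complex ion is 2−.
Ligand charges: 3×N3 = -3; 1×bipy neutral; 1×Br = -1; sum -4.
Sn + (-4) = 2− ⇒ Sn is +2.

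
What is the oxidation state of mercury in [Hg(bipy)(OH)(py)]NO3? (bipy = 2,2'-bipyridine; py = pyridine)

1 nitrate outside the brackets (-1 each) → the complex ion is 1+.
Ligand charges: 1×OH = -1; 1×bipy neutral; 1×py neutral; sum -1.
Hg + (-1) = 1+ ⇒ Hg is +2.

+2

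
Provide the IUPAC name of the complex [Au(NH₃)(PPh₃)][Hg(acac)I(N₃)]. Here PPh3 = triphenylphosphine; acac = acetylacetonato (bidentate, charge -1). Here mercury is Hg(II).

ammine(triphenylphosphine)gold(I) (acetylacetonato)azidoiodomercurate(II)

Hg is given as +2; the anion's ligand charges sum to -3, so the complex anion is 1−.
A 1:1 salt means the cation carries the equal and opposite charge, 1+.
Cation: ligand charges sum to 0; for the ion to be 1+, Au = +1.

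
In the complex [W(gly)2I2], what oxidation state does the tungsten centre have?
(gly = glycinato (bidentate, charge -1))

+4

No counter-ion: the bracketed complex is neutral.
Ligand charges: 2×I = -2; 2×gly = -2; sum -4.
W + (-4) = 0 ⇒ W is +4.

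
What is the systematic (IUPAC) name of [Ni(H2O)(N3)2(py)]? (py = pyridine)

aquadiazido(pyridine)nickel(II)

There is no counter-ion, so the complex is neutral overall.
Ligand charges: 1×pyridine (neutral), 1×aqua (neutral), 2×azido (-1 each); total -2. So Ni + (-2) = 0, giving Ni = +2.
Ligands are named alphabetically: aqua before azido before pyridine.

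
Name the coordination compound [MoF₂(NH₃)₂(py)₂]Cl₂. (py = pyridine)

The 2 chloride counter-ions carry a total charge of -2, so each complex ion is 2+.
Ligand charges: 2×fluoro (-1 each), 2×pyridine (neutral), 2×ammine (neutral); total -2. So Mo + (-2) = 2+, giving Mo = +4.
Ligands are named alphabetically: ammine before fluoro before pyridine.

diamminedifluorobis(pyridine)molybdenum(IV) chloride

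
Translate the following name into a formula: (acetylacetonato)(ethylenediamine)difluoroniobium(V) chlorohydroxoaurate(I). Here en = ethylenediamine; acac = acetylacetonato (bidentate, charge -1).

Cation [Nb…]: ligand charges -3, Nb(V) ⇒ ion charge 2+.
Anion [Au…]: ligand charges -2, Au(I) ⇒ ion charge 1−.

[Nb(acac)(en)F2][AuCl(OH)]2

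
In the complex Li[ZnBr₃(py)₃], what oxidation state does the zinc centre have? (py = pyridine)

+2

1 lithium outside the brackets (+1 each) → the complex ion is 1−.
Ligand charges: 3×Br = -3; 3×py neutral; sum -3.
Zn + (-3) = 1− ⇒ Zn is +2.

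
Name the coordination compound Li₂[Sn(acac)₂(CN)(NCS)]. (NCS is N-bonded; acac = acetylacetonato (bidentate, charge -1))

The 2 lithium counter-ions carry a total charge of +2, so each complex ion is 2−.
Ligand charges: 1×isothiocyanato (-1 each), 2×acetylacetonato (-1 each), 1×cyano (-1 each); total -4. So Sn + (-4) = 2−, giving Sn = +2.
Ligands are named alphabetically: acetylacetonato before cyano before isothiocyanato.
The complex ion is anionic, so tin takes the -ate form stannate(II).

lithium bis(acetylacetonato)cyanoisothiocyanatostannate(II)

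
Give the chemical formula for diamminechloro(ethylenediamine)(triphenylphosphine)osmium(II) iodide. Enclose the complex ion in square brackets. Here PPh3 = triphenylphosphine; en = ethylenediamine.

Ligands: 2 ammine (NH3, neutral), 1 chloro (Cl, -1), 1 triphenylphosphine (PPh3, neutral), 1 ethylenediamine (en, neutral). Ligand charge sum = -1.
With Os in oxidation state +2, the complex ion is [Os...]^1+.
Charge balance with iodide (-1) requires 1 complex ion per 1 iodide.

[OsCl(en)(NH3)2(PPh3)]I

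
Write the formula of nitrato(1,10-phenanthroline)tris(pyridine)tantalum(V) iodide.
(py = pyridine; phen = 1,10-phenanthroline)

[Ta(NO3)(phen)(py)3]I4

Ligands: 3 pyridine (py, neutral), 1 nitrato (NO3, -1), 1 1,10-phenanthroline (phen, neutral). Ligand charge sum = -1.
With Ta in oxidation state +5, the complex ion is [Ta...]^4+.
Charge balance with iodide (-1) requires 1 complex ion per 4 iodide.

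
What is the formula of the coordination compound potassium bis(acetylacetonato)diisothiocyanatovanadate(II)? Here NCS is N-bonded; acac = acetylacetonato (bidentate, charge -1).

Ligands: 2 isothiocyanato (NCS, -1), 2 acetylacetonato (acac, -1). Ligand charge sum = -4.
With V in oxidation state +2, the complex ion is [V...]^2−.
Charge balance with potassium (+1) requires 1 complex ion per 2 potassium.

K2[V(acac)2(NCS)2]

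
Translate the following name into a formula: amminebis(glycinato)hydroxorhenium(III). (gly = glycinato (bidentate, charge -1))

[Re(gly)2(NH3)(OH)]

Ligands: 1 hydroxo (OH, -1), 1 ammine (NH3, neutral), 2 glycinato (gly, -1). Ligand charge sum = -3.
With Re in oxidation state +3, the complex ion is [Re...].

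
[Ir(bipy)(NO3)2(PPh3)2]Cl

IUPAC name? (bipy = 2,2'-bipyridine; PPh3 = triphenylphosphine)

The 1 chloride counter-ion carries a total charge of -1, so each complex ion is 1+.
Ligand charges: 1×2,2'-bipyridine (neutral), 2×nitrato (-1 each), 2×triphenylphosphine (neutral); total -2. So Ir + (-2) = 1+, giving Ir = +3.
Ligands are named alphabetically: bipyridine before nitrato before triphenylphosphine.

(2,2'-bipyridine)dinitratobis(triphenylphosphine)iridium(III) chloride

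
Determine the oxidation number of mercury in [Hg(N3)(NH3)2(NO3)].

+2

No counter-ion: the bracketed complex is neutral.
Ligand charges: 1×N3 = -1; 2×NH3 neutral; 1×NO3 = -1; sum -2.
Hg + (-2) = 0 ⇒ Hg is +2.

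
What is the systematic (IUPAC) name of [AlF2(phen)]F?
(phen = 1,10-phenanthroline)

The 1 fluoride counter-ion carries a total charge of -1, so each complex ion is 1+.
Ligand charges: 1×1,10-phenanthroline (neutral), 2×fluoro (-1 each); total -2. So Al + (-2) = 1+, giving Al = +3.
Ligands are named alphabetically: fluoro before phenanthroline.

difluoro(1,10-phenanthroline)aluminium(III) fluoride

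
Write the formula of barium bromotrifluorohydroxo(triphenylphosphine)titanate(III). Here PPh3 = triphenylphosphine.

Ligands: 1 triphenylphosphine (PPh3, neutral), 3 fluoro (F, -1), 1 bromo (Br, -1), 1 hydroxo (OH, -1). Ligand charge sum = -5.
With Ti in oxidation state +3, the complex ion is [Ti...]^2−.
Charge balance with barium (+2) requires 1 complex ion per 1 barium.

Ba[TiBrF3(OH)(PPh3)]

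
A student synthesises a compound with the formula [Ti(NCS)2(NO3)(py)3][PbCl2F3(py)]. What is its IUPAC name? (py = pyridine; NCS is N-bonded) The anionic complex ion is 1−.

diisothiocyanatonitratotris(pyridine)titanium(IV) dichlorotrifluoro(pyridine)plumbate(IV)

The complex anion is given as 1−; its ligand charges sum to -5, so Pb = +4.
A 1:1 salt means the cation carries the equal and opposite charge, 1+.
Cation: ligand charges sum to -3; for the ion to be 1+, Ti = +4.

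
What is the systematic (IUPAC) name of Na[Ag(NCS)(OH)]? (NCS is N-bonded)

The 1 sodium counter-ion carries a total charge of +1, so each complex ion is 1−.
Ligand charges: 1×isothiocyanato (-1 each), 1×hydroxo (-1 each); total -2. So Ag + (-2) = 1−, giving Ag = +1.
Ligands are named alphabetically: hydroxo before isothiocyanato.
The complex ion is anionic, so silver takes the -ate form argentate(I).

sodium hydroxoisothiocyanatoargentate(I)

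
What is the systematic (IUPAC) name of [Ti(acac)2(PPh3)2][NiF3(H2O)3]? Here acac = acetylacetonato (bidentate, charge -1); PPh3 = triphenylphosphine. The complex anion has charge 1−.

The complex anion is given as 1−; its ligand charges sum to -3, so Ni = +2.
A 1:1 salt means the cation carries the equal and opposite charge, 1+.
Cation: ligand charges sum to -2; for the ion to be 1+, Ti = +3.

bis(acetylacetonato)bis(triphenylphosphine)titanium(III) triaquatrifluoronickelate(II)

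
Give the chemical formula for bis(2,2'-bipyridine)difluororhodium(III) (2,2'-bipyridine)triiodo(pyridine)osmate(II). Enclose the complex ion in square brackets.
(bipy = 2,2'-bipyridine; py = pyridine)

[Rh(bipy)2F2][Os(bipy)I3(py)]

Cation [Rh…]: ligand charges -2, Rh(III) ⇒ ion charge 1+.
Anion [Os…]: ligand charges -3, Os(II) ⇒ ion charge 1−.
One 1+ cation balances one 1− anion.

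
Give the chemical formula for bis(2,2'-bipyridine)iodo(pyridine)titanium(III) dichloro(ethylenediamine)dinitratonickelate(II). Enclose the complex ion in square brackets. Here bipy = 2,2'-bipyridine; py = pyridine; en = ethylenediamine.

Cation [Ti…]: ligand charges -1, Ti(III) ⇒ ion charge 2+.
Anion [Ni…]: ligand charges -4, Ni(II) ⇒ ion charge 2−.
One 2+ cation balances one 2− anion.

[Ti(bipy)2I(py)][NiCl2(en)(NO3)2]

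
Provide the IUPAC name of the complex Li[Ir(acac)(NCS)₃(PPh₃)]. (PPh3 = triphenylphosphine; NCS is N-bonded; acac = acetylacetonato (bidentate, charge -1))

lithium (acetylacetonato)triisothiocyanato(triphenylphosphine)iridate(III)

The 1 lithium counter-ion carries a total charge of +1, so each complex ion is 1−.
Ligand charges: 1×triphenylphosphine (neutral), 3×isothiocyanato (-1 each), 1×acetylacetonato (-1 each); total -4. So Ir + (-4) = 1−, giving Ir = +3.
Ligands are named alphabetically: acetylacetonato before isothiocyanato before triphenylphosphine.
The complex ion is anionic, so iridium takes the -ate form iridate(III).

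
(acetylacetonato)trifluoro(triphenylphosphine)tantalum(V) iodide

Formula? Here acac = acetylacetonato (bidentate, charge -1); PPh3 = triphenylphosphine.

Ligands: 3 fluoro (F, -1), 1 acetylacetonato (acac, -1), 1 triphenylphosphine (PPh3, neutral). Ligand charge sum = -4.
With Ta in oxidation state +5, the complex ion is [Ta...]^1+.
Charge balance with iodide (-1) requires 1 complex ion per 1 iodide.

[Ta(acac)F3(PPh3)]I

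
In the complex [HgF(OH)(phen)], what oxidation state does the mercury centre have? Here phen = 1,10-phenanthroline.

+2

No counter-ion: the bracketed complex is neutral.
Ligand charges: 1×phen neutral; 1×OH = -1; 1×F = -1; sum -2.
Hg + (-2) = 0 ⇒ Hg is +2.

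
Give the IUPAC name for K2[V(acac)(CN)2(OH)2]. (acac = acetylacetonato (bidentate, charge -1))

potassium (acetylacetonato)dicyanodihydroxovanadate(III)

The 2 potassium counter-ions carry a total charge of +2, so each complex ion is 2−.
Ligand charges: 1×acetylacetonato (-1 each), 2×hydroxo (-1 each), 2×cyano (-1 each); total -5. So V + (-5) = 2−, giving V = +3.
Ligands are named alphabetically: acetylacetonato before cyano before hydroxo.
The complex ion is anionic, so vanadium takes the -ate form vanadate(III).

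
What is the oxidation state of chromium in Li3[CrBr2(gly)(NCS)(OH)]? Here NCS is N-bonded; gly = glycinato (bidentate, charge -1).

3 lithium outside the brackets (+1 each) → the complex ion is 3−.
Ligand charges: 1×NCS = -1; 1×gly = -1; 1×OH = -1; 2×Br = -2; sum -5.
Cr + (-5) = 3− ⇒ Cr is +2.

+2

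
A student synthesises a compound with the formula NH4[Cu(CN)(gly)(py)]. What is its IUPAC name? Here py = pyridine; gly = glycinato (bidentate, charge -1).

The 1 ammonium counter-ion carries a total charge of +1, so each complex ion is 1−.
Ligand charges: 1×pyridine (neutral), 1×cyano (-1 each), 1×glycinato (-1 each); total -2. So Cu + (-2) = 1−, giving Cu = +1.
Ligands are named alphabetically: cyano before glycinato before pyridine.
The complex ion is anionic, so copper takes the -ate form cuprate(I).

ammonium cyano(glycinato)(pyridine)cuprate(I)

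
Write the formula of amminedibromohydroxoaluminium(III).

[AlBr2(NH3)(OH)]

Ligands: 2 bromo (Br, -1), 1 ammine (NH3, neutral), 1 hydroxo (OH, -1). Ligand charge sum = -3.
With Al in oxidation state +3, the complex ion is [Al...].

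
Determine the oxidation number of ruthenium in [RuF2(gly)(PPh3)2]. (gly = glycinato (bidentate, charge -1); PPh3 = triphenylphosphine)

+3

No counter-ion: the bracketed complex is neutral.
Ligand charges: 1×gly = -1; 2×PPh3 neutral; 2×F = -2; sum -3.
Ru + (-3) = 0 ⇒ Ru is +3.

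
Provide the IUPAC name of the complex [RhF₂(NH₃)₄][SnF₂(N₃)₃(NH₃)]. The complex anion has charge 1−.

tetraamminedifluororhodium(III) amminetriazidodifluorostannate(IV)

Both ions are complex: the cation is named first with the plain metal name, the anion second with the -ate form; each ion's ligands are alphabetised independently.
The complex anion is given as 1−; its ligand charges sum to -5, so Sn = +4.
A 1:1 salt means the cation carries the equal and opposite charge, 1+.
Cation: ligand charges sum to -2; for the ion to be 1+, Rh = +3.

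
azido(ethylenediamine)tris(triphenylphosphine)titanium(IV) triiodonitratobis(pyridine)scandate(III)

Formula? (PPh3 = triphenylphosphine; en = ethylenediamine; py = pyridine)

[Ti(en)(N3)(PPh3)3][ScI3(NO3)(py)2]3

Cation [Ti…]: ligand charges -1, Ti(IV) ⇒ ion charge 3+.
Anion [Sc…]: ligand charges -4, Sc(III) ⇒ ion charge 1−.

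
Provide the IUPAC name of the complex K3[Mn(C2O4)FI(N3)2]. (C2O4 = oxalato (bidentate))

potassium diazidofluoroiodooxalatomanganate(III)

The 3 potassium counter-ions carry a total charge of +3, so each complex ion is 3−.
Ligand charges: 1×fluoro (-1 each), 2×azido (-1 each), 1×oxalato (-2 each), 1×iodo (-1 each); total -6. So Mn + (-6) = 3−, giving Mn = +3.
Ligands are named alphabetically: azido before fluoro before iodo before oxalato.
The complex ion is anionic, so manganese takes the -ate form manganate(III).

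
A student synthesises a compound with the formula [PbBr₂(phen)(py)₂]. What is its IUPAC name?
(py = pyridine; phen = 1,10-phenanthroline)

dibromo(1,10-phenanthroline)bis(pyridine)lead(II)

There is no counter-ion, so the complex is neutral overall.
Ligand charges: 2×bromo (-1 each), 2×pyridine (neutral), 1×1,10-phenanthroline (neutral); total -2. So Pb + (-2) = 0, giving Pb = +2.
Ligands are named alphabetically: bromo before phenanthroline before pyridine.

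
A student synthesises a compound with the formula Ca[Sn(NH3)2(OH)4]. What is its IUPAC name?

The 1 calcium counter-ion carries a total charge of +2, so each complex ion is 2−.
Ligand charges: 4×hydroxo (-1 each), 2×ammine (neutral); total -4. So Sn + (-4) = 2−, giving Sn = +2.
The complex ion is anionic, so tin takes the -ate form stannate(II).

calcium diamminetetrahydroxostannate(II)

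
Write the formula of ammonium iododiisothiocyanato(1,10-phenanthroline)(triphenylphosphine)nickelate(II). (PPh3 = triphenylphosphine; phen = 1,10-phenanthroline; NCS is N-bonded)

Ligands: 1 triphenylphosphine (PPh3, neutral), 1 iodo (I, -1), 1 1,10-phenanthroline (phen, neutral), 2 isothiocyanato (NCS, -1). Ligand charge sum = -3.
Charge balance with ammonium (+1) requires 1 complex ion per 1 ammonium.

NH4[NiI(NCS)2(phen)(PPh3)]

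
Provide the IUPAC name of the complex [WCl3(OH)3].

trichlorotrihydroxotungsten(VI)

There is no counter-ion, so the complex is neutral overall.
Ligand charges: 3×hydroxo (-1 each), 3×chloro (-1 each); total -6. So W + (-6) = 0, giving W = +6.
Ligands are named alphabetically: chloro before hydroxo.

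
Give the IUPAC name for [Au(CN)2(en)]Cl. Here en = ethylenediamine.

The 1 chloride counter-ion carries a total charge of -1, so each complex ion is 1+.
Ligand charges: 1×ethylenediamine (neutral), 2×cyano (-1 each); total -2. So Au + (-2) = 1+, giving Au = +3.
Ligands are named alphabetically: cyano before ethylenediamine.

dicyano(ethylenediamine)gold(III) chloride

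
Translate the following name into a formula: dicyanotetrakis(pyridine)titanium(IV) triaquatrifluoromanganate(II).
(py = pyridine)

[Ti(CN)2(py)4][MnF3(H2O)3]2

Cation [Ti…]: ligand charges -2, Ti(IV) ⇒ ion charge 2+.
Anion [Mn…]: ligand charges -3, Mn(II) ⇒ ion charge 1−.
One 2+ cation requires 2 of the 1− anion.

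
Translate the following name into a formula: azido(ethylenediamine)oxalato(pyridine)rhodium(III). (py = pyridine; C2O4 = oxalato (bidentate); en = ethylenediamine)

Ligands: 1 pyridine (py, neutral), 1 azido (N3, -1), 1 oxalato (C2O4, -2), 1 ethylenediamine (en, neutral). Ligand charge sum = -3.
With Rh in oxidation state +3, the complex ion is [Rh...].

[Rh(C2O4)(en)(N3)(py)]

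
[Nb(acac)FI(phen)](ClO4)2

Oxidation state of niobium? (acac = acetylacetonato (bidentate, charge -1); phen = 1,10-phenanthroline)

2 perchlorate outside the brackets (-1 each) → the complex ion is 2+.
Ligand charges: 1×acac = -1; 1×F = -1; 1×I = -1; 1×phen neutral; sum -3.
Nb + (-3) = 2+ ⇒ Nb is +5.

+5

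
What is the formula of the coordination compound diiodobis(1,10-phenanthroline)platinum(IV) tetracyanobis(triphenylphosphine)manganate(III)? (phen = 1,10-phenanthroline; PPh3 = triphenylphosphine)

[PtI2(phen)2][Mn(CN)4(PPh3)2]2

Cation [Pt…]: ligand charges -2, Pt(IV) ⇒ ion charge 2+.
Anion [Mn…]: ligand charges -4, Mn(III) ⇒ ion charge 1−.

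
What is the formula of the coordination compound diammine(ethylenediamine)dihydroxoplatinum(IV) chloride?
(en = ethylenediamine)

[Pt(en)(NH3)2(OH)2]Cl2

Ligands: 2 hydroxo (OH, -1), 2 ammine (NH3, neutral), 1 ethylenediamine (en, neutral). Ligand charge sum = -2.
With Pt in oxidation state +4, the complex ion is [Pt...]^2+.
Charge balance with chloride (-1) requires 1 complex ion per 2 chloride.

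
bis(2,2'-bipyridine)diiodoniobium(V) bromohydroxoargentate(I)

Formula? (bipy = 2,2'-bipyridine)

Cation [Nb…]: ligand charges -2, Nb(V) ⇒ ion charge 3+.
Anion [Ag…]: ligand charges -2, Ag(I) ⇒ ion charge 1−.

[Nb(bipy)2I2][AgBr(OH)]3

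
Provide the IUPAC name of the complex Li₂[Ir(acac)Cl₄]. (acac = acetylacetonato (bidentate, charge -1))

The 2 lithium counter-ions carry a total charge of +2, so each complex ion is 2−.
Ligand charges: 1×acetylacetonato (-1 each), 4×chloro (-1 each); total -5. So Ir + (-5) = 2−, giving Ir = +3.
The complex ion is anionic, so iridium takes the -ate form iridate(III).

lithium (acetylacetonato)tetrachloroiridate(III)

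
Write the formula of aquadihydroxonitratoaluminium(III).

[Al(H2O)(NO3)(OH)2]

Ligands: 2 hydroxo (OH, -1), 1 nitrato (NO3, -1), 1 aqua (H2O, neutral). Ligand charge sum = -3.
With Al in oxidation state +3, the complex ion is [Al...].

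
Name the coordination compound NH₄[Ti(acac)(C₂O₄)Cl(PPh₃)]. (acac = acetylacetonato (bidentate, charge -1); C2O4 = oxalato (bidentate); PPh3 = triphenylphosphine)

ammonium (acetylacetonato)chlorooxalato(triphenylphosphine)titanate(III)

The 1 ammonium counter-ion carries a total charge of +1, so each complex ion is 1−.
Ligand charges: 1×acetylacetonato (-1 each), 1×chloro (-1 each), 1×oxalato (-2 each), 1×triphenylphosphine (neutral); total -4. So Ti + (-4) = 1−, giving Ti = +3.
Ligands are named alphabetically: acetylacetonato before chloro before oxalato before triphenylphosphine.
The complex ion is anionic, so titanium takes the -ate form titanate(III).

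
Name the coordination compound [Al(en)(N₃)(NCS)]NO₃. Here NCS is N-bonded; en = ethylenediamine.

azido(ethylenediamine)isothiocyanatoaluminium(III) nitrate

The 1 nitrate counter-ion carries a total charge of -1, so each complex ion is 1+.
Ligand charges: 1×azido (-1 each), 1×isothiocyanato (-1 each), 1×ethylenediamine (neutral); total -2. So Al + (-2) = 1+, giving Al = +3.
Ligands are named alphabetically: azido before ethylenediamine before isothiocyanato.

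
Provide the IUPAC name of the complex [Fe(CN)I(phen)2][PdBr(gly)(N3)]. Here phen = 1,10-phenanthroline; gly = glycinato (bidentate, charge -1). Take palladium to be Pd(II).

cyanoiodobis(1,10-phenanthroline)iron(III) azidobromo(glycinato)palladate(II)

Pd is given as +2; the anion's ligand charges sum to -3, so the complex anion is 1−.
A 1:1 salt means the cation carries the equal and opposite charge, 1+.
Cation: ligand charges sum to -2; for the ion to be 1+, Fe = +3.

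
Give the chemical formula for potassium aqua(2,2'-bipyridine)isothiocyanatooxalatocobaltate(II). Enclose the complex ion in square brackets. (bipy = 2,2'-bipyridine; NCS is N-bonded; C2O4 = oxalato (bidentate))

K[Co(bipy)(C2O4)(H2O)(NCS)]

Ligands: 1 2,2'-bipyridine (bipy, neutral), 1 aqua (H2O, neutral), 1 isothiocyanato (NCS, -1), 1 oxalato (C2O4, -2). Ligand charge sum = -3.
With Co in oxidation state +2, the complex ion is [Co...]^1−.
Charge balance with potassium (+1) requires 1 complex ion per 1 potassium.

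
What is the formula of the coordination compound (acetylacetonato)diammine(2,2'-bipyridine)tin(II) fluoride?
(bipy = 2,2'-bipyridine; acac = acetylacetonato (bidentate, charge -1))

[Sn(acac)(bipy)(NH3)2]F

Ligands: 1 2,2'-bipyridine (bipy, neutral), 1 acetylacetonato (acac, -1), 2 ammine (NH3, neutral). Ligand charge sum = -1.
Charge balance with fluoride (-1) requires 1 complex ion per 1 fluoride.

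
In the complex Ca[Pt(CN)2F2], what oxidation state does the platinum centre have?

1 calcium outside the brackets (+2 each) → the complex ion is 2−.
Ligand charges: 2×F = -2; 2×CN = -2; sum -4.
Pt + (-4) = 2− ⇒ Pt is +2.

+2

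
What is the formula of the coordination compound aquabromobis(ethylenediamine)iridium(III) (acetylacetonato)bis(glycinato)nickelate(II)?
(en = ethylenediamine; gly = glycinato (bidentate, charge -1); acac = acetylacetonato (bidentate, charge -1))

[IrBr(en)2(H2O)][Ni(acac)(gly)2]2

Cation [Ir…]: ligand charges -1, Ir(III) ⇒ ion charge 2+.
Anion [Ni…]: ligand charges -3, Ni(II) ⇒ ion charge 1−.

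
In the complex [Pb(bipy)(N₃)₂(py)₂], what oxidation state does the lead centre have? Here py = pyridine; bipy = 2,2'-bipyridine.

+2

No counter-ion: the bracketed complex is neutral.
Ligand charges: 2×N3 = -2; 2×py neutral; 1×bipy neutral; sum -2.
Pb + (-2) = 0 ⇒ Pb is +2.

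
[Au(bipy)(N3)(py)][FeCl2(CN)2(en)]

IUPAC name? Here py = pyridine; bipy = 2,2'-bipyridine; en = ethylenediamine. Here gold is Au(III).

Both ions are complex: the cation is named first with the plain metal name, the anion second with the -ate form; each ion's ligands are alphabetised independently.
Au is given as +3; the cation's ligand charges sum to -1, so the complex cation is 2+.
A 1:1 salt means the anion carries the equal and opposite charge, 2−.
Anion: ligand charges sum to -4; for the ion to be 2−, Fe = +2.

azido(2,2'-bipyridine)(pyridine)gold(III) dichlorodicyano(ethylenediamine)ferrate(II)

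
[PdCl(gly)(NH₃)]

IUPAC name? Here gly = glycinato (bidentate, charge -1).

amminechloro(glycinato)palladium(II)

There is no counter-ion, so the complex is neutral overall.
Ligand charges: 1×chloro (-1 each), 1×ammine (neutral), 1×glycinato (-1 each); total -2. So Pd + (-2) = 0, giving Pd = +2.
Ligands are named alphabetically: ammine before chloro before glycinato.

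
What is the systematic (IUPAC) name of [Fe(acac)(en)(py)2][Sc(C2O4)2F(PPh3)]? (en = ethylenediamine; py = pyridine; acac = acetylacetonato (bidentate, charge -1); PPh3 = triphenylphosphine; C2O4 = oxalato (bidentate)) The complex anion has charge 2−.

(acetylacetonato)(ethylenediamine)bis(pyridine)iron(III) fluorodioxalato(triphenylphosphine)scandate(III)

Both ions are complex: the cation is named first with the plain metal name, the anion second with the -ate form; each ion's ligands are alphabetised independently.
The complex anion is given as 2−; its ligand charges sum to -5, so Sc = +3.
A 1:1 salt means the cation carries the equal and opposite charge, 2+.
Cation: ligand charges sum to -1; for the ion to be 2+, Fe = +3.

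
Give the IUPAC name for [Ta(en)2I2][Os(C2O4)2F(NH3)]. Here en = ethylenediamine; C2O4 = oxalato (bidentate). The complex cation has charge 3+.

bis(ethylenediamine)diiodotantalum(V) amminefluorodioxalatoosmate(II)

Both ions are complex: the cation is named first with the plain metal name, the anion second with the -ate form; each ion's ligands are alphabetised independently.
The complex cation is given as 3+; its ligand charges sum to -2, so Ta = +5.
A 1:1 salt means the anion carries the equal and opposite charge, 3−.
Anion: ligand charges sum to -5; for the ion to be 3−, Os = +2.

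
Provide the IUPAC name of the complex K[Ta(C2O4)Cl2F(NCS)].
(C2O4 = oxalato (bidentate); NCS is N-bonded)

potassium dichlorofluoroisothiocyanatooxalatotantalate(V)

The 1 potassium counter-ion carries a total charge of +1, so each complex ion is 1−.
Ligand charges: 1×fluoro (-1 each), 2×chloro (-1 each), 1×oxalato (-2 each), 1×isothiocyanato (-1 each); total -6. So Ta + (-6) = 1−, giving Ta = +5.
The complex ion is anionic, so tantalum takes the -ate form tantalate(V).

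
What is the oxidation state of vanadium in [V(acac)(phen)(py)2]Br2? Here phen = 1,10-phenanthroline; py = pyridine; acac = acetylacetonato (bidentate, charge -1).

2 bromide outside the brackets (-1 each) → the complex ion is 2+.
Ligand charges: 1×phen neutral; 2×py neutral; 1×acac = -1; sum -1.
V + (-1) = 2+ ⇒ V is +3.

+3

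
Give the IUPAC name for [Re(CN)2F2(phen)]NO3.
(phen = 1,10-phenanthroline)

The 1 nitrate counter-ion carries a total charge of -1, so each complex ion is 1+.
Ligand charges: 2×fluoro (-1 each), 1×1,10-phenanthroline (neutral), 2×cyano (-1 each); total -4. So Re + (-4) = 1+, giving Re = +5.
Ligands are named alphabetically: cyano before fluoro before phenanthroline.

dicyanodifluoro(1,10-phenanthroline)rhenium(V) nitrate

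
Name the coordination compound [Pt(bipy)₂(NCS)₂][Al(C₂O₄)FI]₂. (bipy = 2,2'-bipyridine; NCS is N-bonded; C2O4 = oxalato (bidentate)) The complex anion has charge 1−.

bis(2,2'-bipyridine)diisothiocyanatoplatinum(IV) fluoroiodooxalatoaluminate(III)

The complex anion is given as 1−; its ligand charges sum to -4, so Al = +3.
With 2 anions per cation, the cation must be 2×1 = 2+.
Cation: ligand charges sum to -2; for the ion to be 2+, Pt = +4.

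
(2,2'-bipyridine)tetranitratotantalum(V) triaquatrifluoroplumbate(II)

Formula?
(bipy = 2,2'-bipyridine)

[Ta(bipy)(NO3)4][PbF3(H2O)3]

Cation [Ta…]: ligand charges -4, Ta(V) ⇒ ion charge 1+.
Anion [Pb…]: ligand charges -3, Pb(II) ⇒ ion charge 1−.
One 1+ cation balances one 1− anion.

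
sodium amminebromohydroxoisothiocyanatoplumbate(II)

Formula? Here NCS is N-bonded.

Na[PbBr(NCS)(NH3)(OH)]

Ligands: 1 isothiocyanato (NCS, -1), 1 ammine (NH3, neutral), 1 hydroxo (OH, -1), 1 bromo (Br, -1). Ligand charge sum = -3.
With Pb in oxidation state +2, the complex ion is [Pb...]^1−.
Charge balance with sodium (+1) requires 1 complex ion per 1 sodium.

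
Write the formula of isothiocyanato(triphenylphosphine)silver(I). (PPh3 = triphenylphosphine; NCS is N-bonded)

Ligands: 1 triphenylphosphine (PPh3, neutral), 1 isothiocyanato (NCS, -1). Ligand charge sum = -1.
With Ag in oxidation state +1, the complex ion is [Ag...].

[Ag(NCS)(PPh3)]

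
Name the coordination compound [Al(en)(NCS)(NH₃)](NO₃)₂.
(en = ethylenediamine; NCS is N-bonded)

The 2 nitrate counter-ions carry a total charge of -2, so each complex ion is 2+.
Ligand charges: 1×ammine (neutral), 1×ethylenediamine (neutral), 1×isothiocyanato (-1 each); total -1. So Al + (-1) = 2+, giving Al = +3.
Ligands are named alphabetically: ammine before ethylenediamine before isothiocyanato.

ammine(ethylenediamine)isothiocyanatoaluminium(III) nitrate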